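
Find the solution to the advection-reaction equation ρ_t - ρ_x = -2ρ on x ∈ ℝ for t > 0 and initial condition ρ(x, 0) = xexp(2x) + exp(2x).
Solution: Substitute ρ = exp(2x)u, i.e. u = exp(-2x)ρ.
By the product rule, ρ_x = exp(2x)(u_x + 2u), ρ_t = exp(2x)u_t.
Substituting into the PDE and dividing by exp(2x): u_t - (u_x + 2u) = -2u.
The lower-order terms cancel, leaving the standard advection equation u_t - u_x = 0.
Initial data for u: u(x,0) = exp(-2x)ρ(x,0) = x + 1.
Solve for u:
  By method of characteristics (waves move left with speed 1):
  Along characteristics x + t = const, u is constant, so u(x,t) = f(x + t) with f = u(·, 0).
Hence u(x,t) = t + x + 1.
Transform back: ρ(x,t) = exp(2x)u(x,t).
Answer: ρ(x, t) = texp(2x) + xexp(2x) + exp(2x)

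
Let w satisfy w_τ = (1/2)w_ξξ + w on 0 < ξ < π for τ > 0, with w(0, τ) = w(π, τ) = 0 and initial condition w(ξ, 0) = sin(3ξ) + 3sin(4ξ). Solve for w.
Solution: Substitute w = exp(τ)u.
Then w_τ = exp(τ)(u_τ + u), w_ξξ = exp(τ)u_ξξ; substituting and dividing by exp(τ), the lower-order terms cancel: u_τ = (1/2)u_ξξ (standard heat equation).
Data for u: u(ξ,0) = w(ξ,0) = sin(3ξ) + 3sin(4ξ). The boundary conditions carry over: u(0,τ) = u(π,τ) = 0.
Separating variables: u = Σ c_n exp(-n²τ/2) sin(nξ). From u(ξ,0) = sin(3ξ) + 3sin(4ξ): c_3=1, c_4=3.
So u(ξ,τ) = 3exp(-8τ)sin(4ξ) + exp(-9τ/2)sin(3ξ), and w(ξ,τ) = exp(τ)u(ξ,τ).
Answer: w(ξ, τ) = 3exp(-7τ)sin(4ξ) + exp(-7τ/2)sin(3ξ)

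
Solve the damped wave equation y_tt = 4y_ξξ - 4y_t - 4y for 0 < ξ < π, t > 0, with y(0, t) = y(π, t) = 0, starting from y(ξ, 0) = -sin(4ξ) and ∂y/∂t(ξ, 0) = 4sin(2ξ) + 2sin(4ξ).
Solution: Substitute y = exp(-2t)u, i.e. u = exp(2t)y.
By the product rule, y_t = exp(-2t)(u_t - 2u), y_tt = exp(-2t)(u_tt - 4u_t + 4u), y_ξξ = exp(-2t)u_ξξ.
Substituting into the PDE and dividing by exp(-2t): u_tt - 4u_t + 4u = 4u_ξξ - 4(u_t - 2u) - 4u.
The lower-order terms cancel, leaving the standard wave equation u_tt = 4u_ξξ.
Initial data for u: u(ξ,0) = y(ξ,0) = -sin(4ξ); u_t(ξ,0) = y_t(ξ,0) + 2y(ξ,0) = 4sin(2ξ). The boundary conditions carry over: u(0,t) = u(π,t) = 0.
Solve for u:
  Using separation of variables u = X(ξ)T(t):
  Eigenfunctions: sin(nξ), n = 1, 2, 3, ...
  General solution: u(ξ, t) = Σ [A_n cos(2n t) + B_n sin(2n t)] sin(nξ)
  From u(ξ,0) = -sin(4ξ): A_4=-1. From u_t(ξ,0) = 4sin(2ξ), using u_t(ξ,0) = Σ ω_n B_n sin(nξ) with ω_n = 2n: B_2 = 4/4 = 1.
Hence u(ξ,t) = sin(4t)sin(2ξ) - sin(4ξ)cos(8t).
Transform back: y(ξ,t) = exp(-2t)u(ξ,t).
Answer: y(ξ, t) = exp(-2t)sin(4t)sin(2ξ) - exp(-2t)sin(4ξ)cos(8t)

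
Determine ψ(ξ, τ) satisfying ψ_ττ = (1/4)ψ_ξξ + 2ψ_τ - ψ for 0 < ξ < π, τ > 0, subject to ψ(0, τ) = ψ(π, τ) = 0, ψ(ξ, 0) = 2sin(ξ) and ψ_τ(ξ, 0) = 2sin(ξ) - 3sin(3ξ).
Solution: Substitute ψ = exp(τ)u, i.e. u = exp(-τ)ψ.
By the product rule, ψ_τ = exp(τ)(u_τ + u), ψ_ττ = exp(τ)(u_ττ + 2u_τ + u), ψ_ξξ = exp(τ)u_ξξ.
Substituting into the PDE and dividing by exp(τ): u_ττ + 2u_τ + u = (1/4)u_ξξ + 2(u_τ + u) - u.
The lower-order terms cancel, leaving the standard wave equation u_ττ = (1/4)u_ξξ.
Initial data for u: u(ξ,0) = ψ(ξ,0) = 2sin(ξ); u_τ(ξ,0) = ψ_τ(ξ,0) - ψ(ξ,0) = -3sin(3ξ). The boundary conditions carry over: u(0,τ) = u(π,τ) = 0.
Solve for u:
  Using separation of variables u = X(ξ)T(τ):
  Eigenfunctions: sin(nξ), n = 1, 2, 3, ...
  General solution: u(ξ, τ) = Σ [A_n cos(n τ/2) + B_n sin(n τ/2)] sin(nξ)
  From u(ξ,0) = 2sin(ξ): A_1=2. From u_τ(ξ,0) = -3sin(3ξ), using u_τ(ξ,0) = Σ ω_n B_n sin(nξ) with ω_n = n/2: B_3 = (-3)/(3/2) = -2.
Hence u(ξ,τ) = 2sin(ξ)cos(τ/2) - 2sin(3ξ)sin(3τ/2).
Transform back: ψ(ξ,τ) = exp(τ)u(ξ,τ).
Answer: ψ(ξ, τ) = 2exp(τ)sin(ξ)cos(τ/2) - 2exp(τ)sin(3ξ)sin(3τ/2)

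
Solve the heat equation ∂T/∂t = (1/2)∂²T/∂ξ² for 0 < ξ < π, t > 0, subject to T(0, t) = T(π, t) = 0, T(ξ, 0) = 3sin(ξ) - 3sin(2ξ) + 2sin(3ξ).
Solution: Using separation of variables T = X(ξ)G(t):
Eigenfunctions: sin(nξ), n = 1, 2, 3, ...
General solution: T(ξ, t) = Σ c_n sin(nξ) exp(-n² t/2)
Matching T(ξ,0) = 3sin(ξ) - 3sin(2ξ) + 2sin(3ξ) term by term: c_1=3, c_2=-3, c_3=2.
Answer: T(ξ, t) = -3exp(-2t)sin(2ξ) + 3exp(-t/2)sin(ξ) + 2exp(-9t/2)sin(3ξ)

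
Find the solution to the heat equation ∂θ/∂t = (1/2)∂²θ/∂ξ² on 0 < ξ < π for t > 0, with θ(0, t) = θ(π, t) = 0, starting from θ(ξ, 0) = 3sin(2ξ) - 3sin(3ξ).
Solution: Using separation of variables θ = X(ξ)G(t):
Eigenfunctions: sin(nξ), n = 1, 2, 3, ...
General solution: θ(ξ, t) = Σ c_n sin(nξ) exp(-n² t/2)
Matching θ(ξ,0) = 3sin(2ξ) - 3sin(3ξ) term by term: c_2=3, c_3=-3.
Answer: θ(ξ, t) = 3exp(-2t)sin(2ξ) - 3exp(-9t/2)sin(3ξ)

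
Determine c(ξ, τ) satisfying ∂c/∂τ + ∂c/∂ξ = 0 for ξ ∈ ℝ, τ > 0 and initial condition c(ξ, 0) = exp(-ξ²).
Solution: By characteristics (dξ/dτ = 1), c(ξ,τ) = f(ξ - τ) with f = c(·, 0).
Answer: c(ξ, τ) = exp(-(ξ - τ)²)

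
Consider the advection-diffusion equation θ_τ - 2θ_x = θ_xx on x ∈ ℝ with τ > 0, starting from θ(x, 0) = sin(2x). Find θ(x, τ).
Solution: Moving frame: η = x + 2τ, σ = τ, θ = u(η,σ), so θ_τ = u_σ + 2u_η and θ_xx = u_ηη.
Hence θ_τ - 2θ_x = u_σ and the PDE becomes the heat equation u_σ = u_ηη on η ∈ ℝ.
Initial data: u(η,0) = θ(η,0) = sin(2η). Each mode sin(nη) decays as exp(-n²σ) on ℝ, so u(η,σ) = Σ c_n exp(-n²σ) sin(nη) with c_2=1: u(η,σ) = exp(-4σ)sin(2η).
Substituting back: θ(x,τ) = u(x + 2τ, τ).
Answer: θ(x, τ) = exp(-4τ)sin(2x + 4τ)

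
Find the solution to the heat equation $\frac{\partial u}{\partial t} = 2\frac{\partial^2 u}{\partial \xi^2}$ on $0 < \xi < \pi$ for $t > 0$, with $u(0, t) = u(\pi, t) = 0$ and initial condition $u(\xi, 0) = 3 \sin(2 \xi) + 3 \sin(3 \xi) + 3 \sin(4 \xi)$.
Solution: Separating variables: $u = \sum c_n e^{-2n^2t} \sin(n\xi)$. From $u(\xi,0) = 3 \sin(2 \xi) + 3 \sin(3 \xi) + 3 \sin(4 \xi)$: $c_2=3, c_3=3, c_4=3$.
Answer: $u(\xi, t) = 3 e^{-8 t} \sin(2 \xi) + 3 e^{-18 t} \sin(3 \xi) + 3 e^{-32 t} \sin(4 \xi)$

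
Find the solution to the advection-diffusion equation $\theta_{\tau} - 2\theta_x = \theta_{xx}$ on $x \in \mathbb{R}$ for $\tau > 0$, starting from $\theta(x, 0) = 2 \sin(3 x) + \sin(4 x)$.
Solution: Change to a moving frame: let $\eta = x + 2\tau$, $\sigma = \tau$ and write $\theta(x,\tau) = u(\eta,\sigma)$.
By the chain rule $\theta_{\tau} = u_{\sigma} + 2u_{\eta}$, $\theta_x = u_{\eta}$, $\theta_{xx} = u_{\eta\eta}$.
Then $\theta_{\tau} - 2\theta_x = u_{\sigma}$: the advection term cancels and the PDE becomes the heat equation $u_{\sigma} = u_{\eta\eta}$ on $\eta \in \mathbb{R}$.
Initial data: $u(\eta,0) = \theta(\eta,0) = 2 \sin(3 \eta) + \sin(4 \eta)$.
On $\eta \in \mathbb{R}$ each mode satisfies $(\sin(n\eta))'' = -n^2 \sin(n\eta)$, so $e^{-n^2\sigma} \sin(n\eta)$ solves the heat equation; by superposition $u(\eta,\sigma) = \sum c_n e^{-n^2\sigma} \sin(n\eta)$.
Reading off the coefficients: $c_3=2, c_4=1$, so $u(\eta,\sigma) = 2 e^{-9 \sigma} \sin(3 \eta) + e^{-16 \sigma} \sin(4 \eta)$.
Substituting back $\eta = x + 2\tau$, $\sigma = \tau$: $\theta(x,\tau) = u(x + 2\tau, \tau)$.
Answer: $\theta(x, \tau) = 2 e^{-9 \tau} \sin(6 \tau + 3 x) + e^{-16 \tau} \sin(8 \tau + 4 x)$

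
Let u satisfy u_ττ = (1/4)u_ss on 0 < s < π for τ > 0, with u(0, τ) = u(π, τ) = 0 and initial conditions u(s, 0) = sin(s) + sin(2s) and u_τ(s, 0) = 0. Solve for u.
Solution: Separating variables: u = Σ [A_n cos(ω_n τ) + B_n sin(ω_n τ)] sin(ns), ω_n = n/2. From ICs: A_1=1, A_2=1.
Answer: u(s, τ) = sin(s)cos(τ/2) + sin(2s)cos(τ)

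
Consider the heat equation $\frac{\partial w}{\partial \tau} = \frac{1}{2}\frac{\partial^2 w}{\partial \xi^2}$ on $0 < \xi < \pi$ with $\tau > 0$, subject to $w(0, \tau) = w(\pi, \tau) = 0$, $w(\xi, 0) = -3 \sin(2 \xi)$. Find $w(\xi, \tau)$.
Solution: Separating variables: $w = \sum c_n e^{-n^2\tau/2} \sin(n\xi)$. From $w(\xi,0) = -3 \sin(2 \xi)$: $c_2=-3$.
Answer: $w(\xi, \tau) = -3 e^{-2 \tau} \sin(2 \xi)$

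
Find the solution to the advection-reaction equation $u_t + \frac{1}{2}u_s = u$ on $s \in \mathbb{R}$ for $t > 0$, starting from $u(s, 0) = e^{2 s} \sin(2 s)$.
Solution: Substitute $u = e^{2s}w$.
Then $u_s = e^{2s}(w_s + 2w)$, $u_t = e^{2s}w_t$; substituting and dividing by $e^{2s}$, the lower-order terms cancel: $w_t + \frac{1}{2}w_s = 0$ (standard advection equation).
Data for $w$: $w(s,0) = e^{-2s}u(s,0) = \sin(2 s)$.
By characteristics ($ds/dt = 1/2$), $w(s,t) = f(s - \frac{1}{2}t)$ with $f = w( \cdot , 0)$.
So $w(s,t) = \sin(2 s - t)$, and $u(s,t) = e^{2s}w(s,t)$.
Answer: $u(s, t) = e^{2 s} \sin(2 s - t)$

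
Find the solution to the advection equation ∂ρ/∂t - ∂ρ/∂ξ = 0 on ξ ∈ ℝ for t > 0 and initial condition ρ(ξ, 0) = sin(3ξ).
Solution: By characteristics (dξ/dt = -1), ρ(ξ,t) = f(ξ + t) with f = ρ(·, 0).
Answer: ρ(ξ, t) = sin(3t + 3ξ)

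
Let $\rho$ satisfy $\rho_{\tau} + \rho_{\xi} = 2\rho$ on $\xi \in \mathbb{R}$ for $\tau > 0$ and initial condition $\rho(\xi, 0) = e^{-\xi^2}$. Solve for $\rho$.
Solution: Substitute $\rho = e^{2\tau}u$, i.e. $u = e^{-2\tau}\rho$.
By the product rule, $\rho_{\tau} = e^{2\tau}(u_{\tau} + 2u)$, $\rho_{\xi} = e^{2\tau}u_{\xi}$.
Substituting into the PDE and dividing by $e^{2\tau}$: $u_{\tau} + 2u + u_{\xi} = 2u$.
The lower-order terms cancel, leaving the standard advection equation $u_{\tau} + u_{\xi} = 0$.
Initial data for $u$: $u(\xi,0) = \rho(\xi,0) = e^{-\xi^2}$.
Solve for $u$:
  By method of characteristics (waves move right with speed 1):
  Along characteristics $\xi - \tau =$ const, $u$ is constant, so $u(\xi,\tau) = f(\xi - \tau)$ with $f = u( \cdot , 0)$.
Hence $u(\xi,\tau) = e^{-(\xi - \tau)^2}$.
Transform back: $\rho(\xi,\tau) = e^{2\tau}u(\xi,\tau)$.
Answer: $\rho(\xi, \tau) = e^{2 \tau} e^{-(-\tau + \xi)^2}$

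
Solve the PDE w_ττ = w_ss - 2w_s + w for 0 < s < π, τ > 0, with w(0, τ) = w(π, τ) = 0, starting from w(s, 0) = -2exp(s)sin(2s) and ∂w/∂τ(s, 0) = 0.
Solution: Substitute w = exp(s)u, i.e. u = exp(-s)w.
By the product rule, w_s = exp(s)(u_s + u), w_ss = exp(s)(u_ss + 2u_s + u), w_ττ = exp(s)u_ττ.
Substituting into the PDE and dividing by exp(s): u_ττ = (u_ss + 2u_s + u) - 2(u_s + u) + u.
The lower-order terms cancel, leaving the standard wave equation u_ττ = u_ss.
Initial data for u: u(s,0) = exp(-s)w(s,0) = -2sin(2s); u_τ(s,0) = exp(-s)w_τ(s,0) = 0. The boundary conditions carry over: u(0,τ) = u(π,τ) = 0.
Solve for u:
  Using separation of variables u = X(s)T(τ):
  Eigenfunctions: sin(ns), n = 1, 2, 3, ...
  General solution: u(s, τ) = Σ [A_n cos(n τ) + B_n sin(n τ)] sin(ns)
  From u(s,0) = -2sin(2s): A_2=-2. From u_τ(s,0) = 0: all B_n = 0.
Hence u(s,τ) = -2sin(2s)cos(2τ).
Transform back: w(s,τ) = exp(s)u(s,τ).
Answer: w(s, τ) = -2exp(s)sin(2s)cos(2τ)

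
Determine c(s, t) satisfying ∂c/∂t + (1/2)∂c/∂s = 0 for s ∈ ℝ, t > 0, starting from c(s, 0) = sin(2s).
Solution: By characteristics (ds/dt = 1/2), c(s,t) = f(s - (1/2)t) with f = c(·, 0).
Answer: c(s, t) = sin(2s - t)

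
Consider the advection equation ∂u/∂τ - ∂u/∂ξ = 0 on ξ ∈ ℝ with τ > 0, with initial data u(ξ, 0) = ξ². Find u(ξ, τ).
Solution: By characteristics (dξ/dτ = -1), u(ξ,τ) = f(ξ + τ) with f = u(·, 0).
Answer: u(ξ, τ) = ξ² + 2ξτ + τ²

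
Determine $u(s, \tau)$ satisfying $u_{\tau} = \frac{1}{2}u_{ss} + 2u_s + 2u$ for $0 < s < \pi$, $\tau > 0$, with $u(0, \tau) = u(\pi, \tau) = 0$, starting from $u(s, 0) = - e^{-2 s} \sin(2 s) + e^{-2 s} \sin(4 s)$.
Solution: Substitute $u = e^{-2s}w$.
Then $u_s = e^{-2s}(w_s - 2w)$, $u_{ss} = e^{-2s}(w_{ss} - 4w_s + 4w)$, $u_{\tau} = e^{-2s}w_{\tau}$; substituting and dividing by $e^{-2s}$, the lower-order terms cancel: $w_{\tau} = \frac{1}{2}w_{ss}$ (standard heat equation).
Data for $w$: $w(s,0) = e^{2s}u(s,0) = - \sin(2 s) + \sin(4 s)$. The boundary conditions carry over: $w(0,\tau) = w(\pi,\tau) = 0$.
Separating variables: $w = \sum c_n e^{-n^2\tau/2} \sin(ns)$. From $w(s,0) = - \sin(2 s) + \sin(4 s)$: $c_2=-1, c_4=1$.
So $w(s,\tau) = - e^{-2 \tau} \sin(2 s) + e^{-8 \tau} \sin(4 s)$, and $u(s,\tau) = e^{-2s}w(s,\tau)$.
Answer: $u(s, \tau) = - e^{-2 \tau} e^{-2 s} \sin(2 s) + e^{-8 \tau} e^{-2 s} \sin(4 s)$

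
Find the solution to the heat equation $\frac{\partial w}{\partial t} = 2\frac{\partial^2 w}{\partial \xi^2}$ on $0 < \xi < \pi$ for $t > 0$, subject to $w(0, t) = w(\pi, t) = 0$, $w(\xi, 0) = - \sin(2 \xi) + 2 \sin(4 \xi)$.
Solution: Using separation of variables $w = X(\xi)T(t)$:
Eigenfunctions: $\sin(n\xi)$, $n = 1, 2, 3, \ldots$
General solution: $w(\xi, t) = \sum c_n \sin(n\xi) e^{-2n^2 t}$
Matching $w(\xi,0) = - \sin(2 \xi) + 2 \sin(4 \xi)$ term by term: $c_2=-1, c_4=2$.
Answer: $w(\xi, t) = - e^{-8 t} \sin(2 \xi) + 2 e^{-32 t} \sin(4 \xi)$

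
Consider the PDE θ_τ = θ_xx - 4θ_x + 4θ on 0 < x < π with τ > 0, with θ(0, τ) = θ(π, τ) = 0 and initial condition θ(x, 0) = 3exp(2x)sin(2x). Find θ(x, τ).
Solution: Substitute θ = exp(2x)u.
Then θ_x = exp(2x)(u_x + 2u), θ_xx = exp(2x)(u_xx + 4u_x + 4u), θ_τ = exp(2x)u_τ; substituting and dividing by exp(2x), the lower-order terms cancel: u_τ = u_xx (standard heat equation).
Data for u: u(x,0) = exp(-2x)θ(x,0) = 3sin(2x). The boundary conditions carry over: u(0,τ) = u(π,τ) = 0.
Separating variables: u = Σ c_n exp(-n²τ) sin(nx). From u(x,0) = 3sin(2x): c_2=3.
So u(x,τ) = 3exp(-4τ)sin(2x), and θ(x,τ) = exp(2x)u(x,τ).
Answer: θ(x, τ) = 3exp(2x)exp(-4τ)sin(2x)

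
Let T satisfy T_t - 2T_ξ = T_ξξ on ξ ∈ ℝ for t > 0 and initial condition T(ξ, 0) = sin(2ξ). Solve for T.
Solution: Moving frame: η = ξ + 2t, σ = t, T = u(η,σ), so T_t = u_σ + 2u_η and T_ξξ = u_ηη.
Hence T_t - 2T_ξ = u_σ and the PDE becomes the heat equation u_σ = u_ηη on η ∈ ℝ.
Initial data: u(η,0) = T(η,0) = sin(2η). Each mode sin(nη) decays as exp(-n²σ) on ℝ, so u(η,σ) = Σ c_n exp(-n²σ) sin(nη) with c_2=1: u(η,σ) = exp(-4σ)sin(2η).
Substituting back: T(ξ,t) = u(ξ + 2t, t).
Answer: T(ξ, t) = exp(-4t)sin(4t + 2ξ)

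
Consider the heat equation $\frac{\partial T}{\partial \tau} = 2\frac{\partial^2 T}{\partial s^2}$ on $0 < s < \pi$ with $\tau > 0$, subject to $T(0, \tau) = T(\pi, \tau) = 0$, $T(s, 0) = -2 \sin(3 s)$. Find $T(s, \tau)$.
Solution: Using separation of variables $T = X(s)G(\tau)$:
Eigenfunctions: $\sin(ns)$, $n = 1, 2, 3, \ldots$
General solution: $T(s, \tau) = \sum c_n \sin(ns) e^{-2n^2 \tau}$
Matching $T(s,0) = -2 \sin(3 s)$ term by term: $c_3=-2$.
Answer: $T(s, \tau) = -2 e^{-18 \tau} \sin(3 s)$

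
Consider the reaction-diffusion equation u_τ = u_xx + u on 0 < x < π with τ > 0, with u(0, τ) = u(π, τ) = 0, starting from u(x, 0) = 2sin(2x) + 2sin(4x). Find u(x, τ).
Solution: Substitute u = exp(τ)w.
Then u_τ = exp(τ)(w_τ + w), u_xx = exp(τ)w_xx; substituting and dividing by exp(τ), the lower-order terms cancel: w_τ = w_xx (standard heat equation).
Data for w: w(x,0) = u(x,0) = 2sin(2x) + 2sin(4x). The boundary conditions carry over: w(0,τ) = w(π,τ) = 0.
Separating variables: w = Σ c_n exp(-n²τ) sin(nx). From w(x,0) = 2sin(2x) + 2sin(4x): c_2=2, c_4=2.
So w(x,τ) = 2exp(-4τ)sin(2x) + 2exp(-16τ)sin(4x), and u(x,τ) = exp(τ)w(x,τ).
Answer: u(x, τ) = 2exp(-3τ)sin(2x) + 2exp(-15τ)sin(4x)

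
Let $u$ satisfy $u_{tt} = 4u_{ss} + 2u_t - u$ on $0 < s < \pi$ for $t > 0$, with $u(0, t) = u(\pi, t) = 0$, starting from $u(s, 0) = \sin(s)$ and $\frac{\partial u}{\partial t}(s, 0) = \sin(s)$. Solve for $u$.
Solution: Substitute $u = e^{t}w$, i.e. $w = e^{-t}u$.
By the product rule, $u_t = e^{t}(w_t + w)$, $u_{tt} = e^{t}(w_{tt} + 2w_t + w)$, $u_{ss} = e^{t}w_{ss}$.
Substituting into the PDE and dividing by $e^{t}$: $w_{tt} + 2w_t + w = 4w_{ss} + 2(w_t + w) - w$.
The lower-order terms cancel, leaving the standard wave equation $w_{tt} = 4w_{ss}$.
Initial data for $w$: $w(s,0) = u(s,0) = \sin(s)$; $w_t(s,0) = u_t(s,0) - u(s,0) = 0$. The boundary conditions carry over: $w(0,t) = w(\pi,t) = 0$.
Solve for $w$:
  Using separation of variables $w = X(s)T(t)$:
  Eigenfunctions: $\sin(ns)$, $n = 1, 2, 3, \ldots$
  General solution: $w(s, t) = \sum [A_n \cos(2n t) + B_n \sin(2n t)] \sin(ns)$
  From $w(s,0) = \sin(s)$: $A_1=1$. From $w_t(s,0) = 0$: all $B_n = 0$.
Hence $w(s,t) = \sin(s) \cos(2 t)$.
Transform back: $u(s,t) = e^{t}w(s,t)$.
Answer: $u(s, t) = e^{t} \sin(s) \cos(2 t)$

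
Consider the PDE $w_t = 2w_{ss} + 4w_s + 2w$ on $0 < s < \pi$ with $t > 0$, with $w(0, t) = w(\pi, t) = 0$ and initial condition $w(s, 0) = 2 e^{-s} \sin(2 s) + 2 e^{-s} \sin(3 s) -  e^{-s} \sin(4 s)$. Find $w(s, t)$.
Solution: Substitute $w = e^{-s}u$.
Then $w_s = e^{-s}(u_s - u)$, $w_{ss} = e^{-s}(u_{ss} - 2u_s + u)$, $w_t = e^{-s}u_t$; substituting and dividing by $e^{-s}$, the lower-order terms cancel: $u_t = 2u_{ss}$ (standard heat equation).
Data for $u$: $u(s,0) = e^{s}w(s,0) = 2 \sin(2 s) + 2 \sin(3 s) - \sin(4 s)$. The boundary conditions carry over: $u(0,t) = u(\pi,t) = 0$.
Separating variables: $u = \sum c_n e^{-2n^2t} \sin(ns)$. From $u(s,0) = 2 \sin(2 s) + 2 \sin(3 s) - \sin(4 s)$: $c_2=2, c_3=2, c_4=-1$.
So $u(s,t) = 2 e^{-8 t} \sin(2 s) + 2 e^{-18 t} \sin(3 s) - e^{-32 t} \sin(4 s)$, and $w(s,t) = e^{-s}u(s,t)$.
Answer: $w(s, t) = 2 e^{-s} e^{-8 t} \sin(2 s) + 2 e^{-s} e^{-18 t} \sin(3 s) -  e^{-s} e^{-32 t} \sin(4 s)$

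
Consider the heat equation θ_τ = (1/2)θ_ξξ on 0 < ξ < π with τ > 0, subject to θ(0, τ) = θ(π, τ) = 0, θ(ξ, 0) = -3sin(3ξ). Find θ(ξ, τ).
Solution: Separating variables: θ = Σ c_n exp(-n²τ/2) sin(nξ). From θ(ξ,0) = -3sin(3ξ): c_3=-3.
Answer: θ(ξ, τ) = -3exp(-9τ/2)sin(3ξ)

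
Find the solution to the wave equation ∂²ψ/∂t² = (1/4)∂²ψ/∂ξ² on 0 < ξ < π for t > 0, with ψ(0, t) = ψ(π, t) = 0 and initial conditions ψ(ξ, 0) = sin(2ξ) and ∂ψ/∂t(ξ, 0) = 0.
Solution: Using separation of variables ψ = X(ξ)T(t):
Eigenfunctions: sin(nξ), n = 1, 2, 3, ...
General solution: ψ(ξ, t) = Σ [A_n cos(n t/2) + B_n sin(n t/2)] sin(nξ)
From ψ(ξ,0) = sin(2ξ): A_2=1. From ψ_t(ξ,0) = 0: all B_n = 0.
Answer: ψ(ξ, t) = sin(2ξ)cos(t)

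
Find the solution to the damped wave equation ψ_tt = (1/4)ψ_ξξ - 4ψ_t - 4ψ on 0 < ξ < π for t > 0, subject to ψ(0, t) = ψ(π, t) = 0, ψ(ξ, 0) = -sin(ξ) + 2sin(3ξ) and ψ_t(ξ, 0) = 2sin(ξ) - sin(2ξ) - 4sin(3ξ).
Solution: Substitute ψ = exp(-2t)u, i.e. u = exp(2t)ψ.
By the product rule, ψ_t = exp(-2t)(u_t - 2u), ψ_tt = exp(-2t)(u_tt - 4u_t + 4u), ψ_ξξ = exp(-2t)u_ξξ.
Substituting into the PDE and dividing by exp(-2t): u_tt - 4u_t + 4u = (1/4)u_ξξ - 4(u_t - 2u) - 4u.
The lower-order terms cancel, leaving the standard wave equation u_tt = (1/4)u_ξξ.
Initial data for u: u(ξ,0) = ψ(ξ,0) = -sin(ξ) + 2sin(3ξ); u_t(ξ,0) = ψ_t(ξ,0) + 2ψ(ξ,0) = -sin(2ξ). The boundary conditions carry over: u(0,t) = u(π,t) = 0.
Solve for u:
  Using separation of variables u = X(ξ)T(t):
  Eigenfunctions: sin(nξ), n = 1, 2, 3, ...
  General solution: u(ξ, t) = Σ [A_n cos(n t/2) + B_n sin(n t/2)] sin(nξ)
  From u(ξ,0) = -sin(ξ) + 2sin(3ξ): A_1=-1, A_3=2. From u_t(ξ,0) = -sin(2ξ), using u_t(ξ,0) = Σ ω_n B_n sin(nξ) with ω_n = n/2: B_2 = (-1)/1 = -1.
Hence u(ξ,t) = -sin(t)sin(2ξ) - sin(ξ)cos(t/2) + 2sin(3ξ)cos(3t/2).
Transform back: ψ(ξ,t) = exp(-2t)u(ξ,t).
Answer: ψ(ξ, t) = -exp(-2t)sin(t)sin(2ξ) - exp(-2t)sin(ξ)cos(t/2) + 2exp(-2t)sin(3ξ)cos(3t/2)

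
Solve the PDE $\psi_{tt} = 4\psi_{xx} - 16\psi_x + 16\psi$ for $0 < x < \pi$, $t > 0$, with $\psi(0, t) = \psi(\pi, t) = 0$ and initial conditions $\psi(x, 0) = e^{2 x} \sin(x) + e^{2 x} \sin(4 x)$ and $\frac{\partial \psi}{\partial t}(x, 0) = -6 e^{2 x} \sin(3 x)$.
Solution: Substitute $\psi = e^{2x}u$, i.e. $u = e^{-2x}\psi$.
By the product rule, $\psi_x = e^{2x}(u_x + 2u)$, $\psi_{xx} = e^{2x}(u_{xx} + 4u_x + 4u)$, $\psi_{tt} = e^{2x}u_{tt}$.
Substituting into the PDE and dividing by $e^{2x}$: $u_{tt} = 4(u_{xx} + 4u_x + 4u) - 16(u_x + 2u) + 16u$.
The lower-order terms cancel, leaving the standard wave equation $u_{tt} = 4u_{xx}$.
Initial data for $u$: $u(x,0) = e^{-2x}\psi(x,0) = \sin(x) + \sin(4 x)$; $u_t(x,0) = e^{-2x}\psi_t(x,0) = -6 \sin(3 x)$. The boundary conditions carry over: $u(0,t) = u(\pi,t) = 0$.
Solve for $u$:
  Using separation of variables $u = X(x)T(t)$:
  Eigenfunctions: $\sin(nx)$, $n = 1, 2, 3, \ldots$
  General solution: $u(x, t) = \sum [A_n \cos(2n t) + B_n \sin(2n t)] \sin(nx)$
  From $u(x,0) = \sin(x) + \sin(4 x)$: $A_1=1, A_4=1$. From $u_t(x,0) = -6 \sin(3 x)$, using $u_t(x,0) = \sum \omega_n B_n \sin(nx)$ with $\omega_n = 2n$: $B_3 = (-6)/6 = -1$.
Hence $u(x,t) = - \sin(6 t) \sin(3 x) + \sin(x) \cos(2 t) + \sin(4 x) \cos(8 t)$.
Transform back: $\psi(x,t) = e^{2x}u(x,t)$.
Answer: $\psi(x, t) = - e^{2 x} \sin(6 t) \sin(3 x) + e^{2 x} \sin(x) \cos(2 t) + e^{2 x} \sin(4 x) \cos(8 t)$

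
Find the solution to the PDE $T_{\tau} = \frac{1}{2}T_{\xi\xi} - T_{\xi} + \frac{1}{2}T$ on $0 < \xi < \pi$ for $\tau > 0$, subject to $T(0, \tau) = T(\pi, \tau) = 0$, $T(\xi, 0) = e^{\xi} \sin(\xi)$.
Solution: Substitute $T = e^{\xi}u$.
Then $T_{\xi} = e^{\xi}(u_{\xi} + u)$, $T_{\xi\xi} = e^{\xi}(u_{\xi\xi} + 2u_{\xi} + u)$, $T_{\tau} = e^{\xi}u_{\tau}$; substituting and dividing by $e^{\xi}$, the lower-order terms cancel: $u_{\tau} = \frac{1}{2}u_{\xi\xi}$ (standard heat equation).
Data for $u$: $u(\xi,0) = e^{-\xi}T(\xi,0) = \sin(\xi)$. The boundary conditions carry over: $u(0,\tau) = u(\pi,\tau) = 0$.
Separating variables: $u = \sum c_n e^{-n^2\tau/2} \sin(n\xi)$. From $u(\xi,0) = \sin(\xi)$: $c_1=1$.
So $u(\xi,\tau) = e^{-\tau/2} \sin(\xi)$, and $T(\xi,\tau) = e^{\xi}u(\xi,\tau)$.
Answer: $T(\xi, \tau) = e^{-\tau/2} e^{\xi} \sin(\xi)$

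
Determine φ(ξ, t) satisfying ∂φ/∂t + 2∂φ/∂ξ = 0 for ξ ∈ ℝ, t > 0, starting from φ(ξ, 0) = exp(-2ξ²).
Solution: By method of characteristics (waves move right with speed 2):
Along characteristics ξ - 2t = const, φ is constant, so φ(ξ,t) = f(ξ - 2t) with f = φ(·, 0).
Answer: φ(ξ, t) = exp(-2(-2t + ξ)²)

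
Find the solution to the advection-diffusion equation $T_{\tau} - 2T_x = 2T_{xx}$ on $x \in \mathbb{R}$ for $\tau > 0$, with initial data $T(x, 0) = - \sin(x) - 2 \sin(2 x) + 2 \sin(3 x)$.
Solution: Moving frame: $\eta = x + 2\tau$, $\sigma = \tau$, $T = u(\eta,\sigma)$, so $T_{\tau} = u_{\sigma} + 2u_{\eta}$ and $T_{xx} = u_{\eta\eta}$.
Hence $T_{\tau} - 2T_x = u_{\sigma}$ and the PDE becomes the heat equation $u_{\sigma} = 2u_{\eta\eta}$ on $\eta \in \mathbb{R}$.
Initial data: $u(\eta,0) = T(\eta,0) = - \sin(\eta) - 2 \sin(2 \eta) + 2 \sin(3 \eta)$. Each mode $\sin(n\eta)$ decays as $e^{-2n^2\sigma}$ on $\mathbb{R}$, so $u(\eta,\sigma) = \sum c_n e^{-2n^2\sigma} \sin(n\eta)$ with $c_1=-1, c_2=-2, c_3=2$: $u(\eta,\sigma) = - e^{-2 \sigma} \sin(\eta) - 2 e^{-8 \sigma} \sin(2 \eta) + 2 e^{-18 \sigma} \sin(3 \eta)$.
Substituting back: $T(x,\tau) = u(x + 2\tau, \tau)$.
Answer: $T(x, \tau) = - e^{-2 \tau} \sin(2 \tau + x) - 2 e^{-8 \tau} \sin(4 \tau + 2 x) + 2 e^{-18 \tau} \sin(6 \tau + 3 x)$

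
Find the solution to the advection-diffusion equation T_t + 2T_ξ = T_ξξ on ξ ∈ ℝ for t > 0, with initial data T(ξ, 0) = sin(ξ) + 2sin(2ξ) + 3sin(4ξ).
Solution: Moving frame: η = ξ - 2t, σ = t, T = u(η,σ), so T_t = u_σ - 2u_η and T_ξξ = u_ηη.
Hence T_t + 2T_ξ = u_σ and the PDE becomes the heat equation u_σ = u_ηη on η ∈ ℝ.
Initial data: u(η,0) = T(η,0) = sin(η) + 2sin(2η) + 3sin(4η). Each mode sin(nη) decays as exp(-n²σ) on ℝ, so u(η,σ) = Σ c_n exp(-n²σ) sin(nη) with c_1=1, c_2=2, c_4=3: u(η,σ) = exp(-σ)sin(η) + 2exp(-4σ)sin(2η) + 3exp(-16σ)sin(4η).
Substituting back: T(ξ,t) = u(ξ - 2t, t).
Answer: T(ξ, t) = -exp(-t)sin(2t - ξ) - 2exp(-4t)sin(4t - 2ξ) - 3exp(-16t)sin(8t - 4ξ)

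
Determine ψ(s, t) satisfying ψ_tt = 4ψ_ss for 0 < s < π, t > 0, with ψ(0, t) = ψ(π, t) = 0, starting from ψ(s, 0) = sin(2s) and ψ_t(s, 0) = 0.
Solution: Using separation of variables ψ = X(s)T(t):
Eigenfunctions: sin(ns), n = 1, 2, 3, ...
General solution: ψ(s, t) = Σ [A_n cos(2n t) + B_n sin(2n t)] sin(ns)
From ψ(s,0) = sin(2s): A_2=1. From ψ_t(s,0) = 0: all B_n = 0.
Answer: ψ(s, t) = sin(2s)cos(4t)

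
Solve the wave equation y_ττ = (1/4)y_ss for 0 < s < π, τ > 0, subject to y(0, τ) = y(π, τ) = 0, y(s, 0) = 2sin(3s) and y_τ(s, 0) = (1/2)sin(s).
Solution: Separating variables: y = Σ [A_n cos(ω_n τ) + B_n sin(ω_n τ)] sin(ns), ω_n = n/2. From ICs (B_n = velocity coefficient / ω_n): A_3=2, B_1=1.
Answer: y(s, τ) = sin(s)sin(τ/2) + 2sin(3s)cos(3τ/2)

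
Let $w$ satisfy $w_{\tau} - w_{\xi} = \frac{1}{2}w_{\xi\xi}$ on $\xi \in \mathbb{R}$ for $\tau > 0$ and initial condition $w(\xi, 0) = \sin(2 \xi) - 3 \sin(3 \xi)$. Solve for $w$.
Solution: Moving frame: $\eta = \xi + \tau$, $\sigma = \tau$, $w = u(\eta,\sigma)$, so $w_{\tau} = u_{\sigma} + u_{\eta}$ and $w_{\xi\xi} = u_{\eta\eta}$.
Hence $w_{\tau} - w_{\xi} = u_{\sigma}$ and the PDE becomes the heat equation $u_{\sigma} = \frac{1}{2}u_{\eta\eta}$ on $\eta \in \mathbb{R}$.
Initial data: $u(\eta,0) = w(\eta,0) = \sin(2 \eta) - 3 \sin(3 \eta)$. Each mode $\sin(n\eta)$ decays as $e^{-n^2\sigma/2}$ on $\mathbb{R}$, so $u(\eta,\sigma) = \sum c_n e^{-n^2\sigma/2} \sin(n\eta)$ with $c_2=1, c_3=-3$: $u(\eta,\sigma) = e^{-2 \sigma} \sin(2 \eta) - 3 e^{-9 \sigma/2} \sin(3 \eta)$.
Substituting back: $w(\xi,\tau) = u(\xi + \tau, \tau)$.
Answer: $w(\xi, \tau) = e^{-2 \tau} \sin(2 \tau + 2 \xi) - 3 e^{-9 \tau/2} \sin(3 \tau + 3 \xi)$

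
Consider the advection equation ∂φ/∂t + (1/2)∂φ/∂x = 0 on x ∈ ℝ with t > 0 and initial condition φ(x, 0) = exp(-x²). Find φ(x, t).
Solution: By method of characteristics (waves move right with speed 1/2):
Along characteristics x - (1/2)t = const, φ is constant, so φ(x,t) = f(x - (1/2)t) with f = φ(·, 0).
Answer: φ(x, t) = exp(-(-t/2 + x)²)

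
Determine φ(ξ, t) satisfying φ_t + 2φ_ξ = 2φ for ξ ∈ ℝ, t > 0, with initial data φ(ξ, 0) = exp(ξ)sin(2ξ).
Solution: Substitute φ = exp(ξ)u, i.e. u = exp(-ξ)φ.
By the product rule, φ_ξ = exp(ξ)(u_ξ + u), φ_t = exp(ξ)u_t.
Substituting into the PDE and dividing by exp(ξ): u_t + 2(u_ξ + u) = 2u.
The lower-order terms cancel, leaving the standard advection equation u_t + 2u_ξ = 0.
Initial data for u: u(ξ,0) = exp(-ξ)φ(ξ,0) = sin(2ξ).
Solve for u:
  By method of characteristics (waves move right with speed 2):
  Along characteristics ξ - 2t = const, u is constant, so u(ξ,t) = f(ξ - 2t) with f = u(·, 0).
Hence u(ξ,t) = -sin(4t - 2ξ).
Transform back: φ(ξ,t) = exp(ξ)u(ξ,t).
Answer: φ(ξ, t) = -exp(ξ)sin(4t - 2ξ)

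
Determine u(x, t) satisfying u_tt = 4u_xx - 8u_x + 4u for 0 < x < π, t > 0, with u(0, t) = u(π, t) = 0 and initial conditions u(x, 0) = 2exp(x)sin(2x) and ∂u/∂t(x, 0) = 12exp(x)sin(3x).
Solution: Substitute u = exp(x)w.
Then u_x = exp(x)(w_x + w), u_xx = exp(x)(w_xx + 2w_x + w), u_tt = exp(x)w_tt; substituting and dividing by exp(x), the lower-order terms cancel: w_tt = 4w_xx (standard wave equation).
Data for w: w(x,0) = exp(-x)u(x,0) = 2sin(2x); w_t(x,0) = exp(-x)u_t(x,0) = 12sin(3x). The boundary conditions carry over: w(0,t) = w(π,t) = 0.
Separating variables: w = Σ [A_n cos(ω_n t) + B_n sin(ω_n t)] sin(nx), ω_n = 2n. From ICs (B_n = velocity coefficient / ω_n): A_2=2, B_3=2.
So w(x,t) = 2sin(6t)sin(3x) + 2sin(2x)cos(4t), and u(x,t) = exp(x)w(x,t).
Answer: u(x, t) = 2exp(x)sin(6t)sin(3x) + 2exp(x)sin(2x)cos(4t)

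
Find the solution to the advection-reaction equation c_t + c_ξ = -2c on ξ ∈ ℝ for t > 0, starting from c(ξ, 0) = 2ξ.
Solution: Substitute c = exp(-2t)u.
Then c_t = exp(-2t)(u_t - 2u), c_ξ = exp(-2t)u_ξ; substituting and dividing by exp(-2t), the lower-order terms cancel: u_t + u_ξ = 0 (standard advection equation).
Data for u: u(ξ,0) = c(ξ,0) = 2ξ.
By characteristics (dξ/dt = 1), u(ξ,t) = f(ξ - t) with f = u(·, 0).
So u(ξ,t) = -2t + 2ξ, and c(ξ,t) = exp(-2t)u(ξ,t).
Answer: c(ξ, t) = -2texp(-2t) + 2ξexp(-2t)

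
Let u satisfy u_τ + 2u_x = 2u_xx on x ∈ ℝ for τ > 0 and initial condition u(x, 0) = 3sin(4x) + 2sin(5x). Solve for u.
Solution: Moving frame: η = x - 2τ, σ = τ, u = w(η,σ), so u_τ = w_σ - 2w_η and u_xx = w_ηη.
Hence u_τ + 2u_x = w_σ and the PDE becomes the heat equation w_σ = 2w_ηη on η ∈ ℝ.
Initial data: w(η,0) = u(η,0) = 3sin(4η) + 2sin(5η). Each mode sin(nη) decays as exp(-2n²σ) on ℝ, so w(η,σ) = Σ c_n exp(-2n²σ) sin(nη) with c_4=3, c_5=2: w(η,σ) = 3exp(-32σ)sin(4η) + 2exp(-50σ)sin(5η).
Substituting back: u(x,τ) = w(x - 2τ, τ).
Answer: u(x, τ) = 3exp(-32τ)sin(4x - 8τ) + 2exp(-50τ)sin(5x - 10τ)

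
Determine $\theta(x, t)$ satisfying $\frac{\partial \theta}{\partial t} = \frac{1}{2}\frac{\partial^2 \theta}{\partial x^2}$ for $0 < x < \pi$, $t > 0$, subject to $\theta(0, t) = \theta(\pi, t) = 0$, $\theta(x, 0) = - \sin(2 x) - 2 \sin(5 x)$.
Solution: Separating variables: $\theta = \sum c_n e^{-n^2t/2} \sin(nx)$. From $\theta(x,0) = - \sin(2 x) - 2 \sin(5 x)$: $c_2=-1, c_5=-2$.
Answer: $\theta(x, t) = - e^{-2 t} \sin(2 x) - 2 e^{-25 t/2} \sin(5 x)$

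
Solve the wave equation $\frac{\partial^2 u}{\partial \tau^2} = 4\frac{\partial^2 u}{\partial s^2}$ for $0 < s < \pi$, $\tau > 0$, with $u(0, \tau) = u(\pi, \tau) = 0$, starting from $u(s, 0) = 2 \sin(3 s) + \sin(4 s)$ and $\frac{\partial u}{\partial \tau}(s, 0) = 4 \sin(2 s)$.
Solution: Separating variables: $u = \sum [A_n \cos(\omega_n \tau) + B_n \sin(\omega_n \tau)] \sin(ns)$, $\omega_n = 2n$. From ICs ($B_n$ = velocity coefficient / $\omega_n$): $A_3=2, A_4=1, B_2=1$.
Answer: $u(s, \tau) = \sin(4 \tau) \sin(2 s) + 2 \sin(3 s) \cos(6 \tau) + \sin(4 s) \cos(8 \tau)$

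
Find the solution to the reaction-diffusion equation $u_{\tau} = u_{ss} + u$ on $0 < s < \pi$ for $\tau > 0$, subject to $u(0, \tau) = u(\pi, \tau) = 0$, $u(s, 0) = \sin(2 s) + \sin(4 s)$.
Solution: Substitute $u = e^{\tau}w$.
Then $u_{\tau} = e^{\tau}(w_{\tau} + w)$, $u_{ss} = e^{\tau}w_{ss}$; substituting and dividing by $e^{\tau}$, the lower-order terms cancel: $w_{\tau} = w_{ss}$ (standard heat equation).
Data for $w$: $w(s,0) = u(s,0) = \sin(2 s) + \sin(4 s)$. The boundary conditions carry over: $w(0,\tau) = w(\pi,\tau) = 0$.
Separating variables: $w = \sum c_n e^{-n^2\tau} \sin(ns)$. From $w(s,0) = \sin(2 s) + \sin(4 s)$: $c_2=1, c_4=1$.
So $w(s,\tau) = e^{-4 \tau} \sin(2 s) + e^{-16 \tau} \sin(4 s)$, and $u(s,\tau) = e^{\tau}w(s,\tau)$.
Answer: $u(s, \tau) = e^{-3 \tau} \sin(2 s) + e^{-15 \tau} \sin(4 s)$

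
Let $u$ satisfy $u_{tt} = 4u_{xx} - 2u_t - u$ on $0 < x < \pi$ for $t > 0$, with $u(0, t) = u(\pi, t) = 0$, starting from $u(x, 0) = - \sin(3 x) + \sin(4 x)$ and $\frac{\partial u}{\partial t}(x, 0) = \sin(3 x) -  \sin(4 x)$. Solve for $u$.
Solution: Substitute $u = e^{-t}w$.
Then $u_t = e^{-t}(w_t - w)$, $u_{tt} = e^{-t}(w_{tt} - 2w_t + w)$, $u_{xx} = e^{-t}w_{xx}$; substituting and dividing by $e^{-t}$, the lower-order terms cancel: $w_{tt} = 4w_{xx}$ (standard wave equation).
Data for $w$: $w(x,0) = u(x,0) = - \sin(3 x) + \sin(4 x)$; $w_t(x,0) = u_t(x,0) + u(x,0) = 0$. The boundary conditions carry over: $w(0,t) = w(\pi,t) = 0$.
Separating variables: $w = \sum [A_n \cos(\omega_n t) + B_n \sin(\omega_n t)] \sin(nx)$, $\omega_n = 2n$. From ICs: $A_3=-1, A_4=1$.
So $w(x,t) = - \sin(3 x) \cos(6 t) + \sin(4 x) \cos(8 t)$, and $u(x,t) = e^{-t}w(x,t)$.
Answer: $u(x, t) = - e^{-t} \sin(3 x) \cos(6 t) + e^{-t} \sin(4 x) \cos(8 t)$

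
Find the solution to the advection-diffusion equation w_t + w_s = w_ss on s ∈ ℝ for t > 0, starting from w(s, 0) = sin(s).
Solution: Change to a moving frame: let η = s - t, σ = t and write w(s,t) = u(η,σ).
By the chain rule w_t = u_σ - u_η, w_s = u_η, w_ss = u_ηη.
Then w_t + w_s = u_σ: the advection term cancels and the PDE becomes the heat equation u_σ = u_ηη on η ∈ ℝ.
Initial data: u(η,0) = w(η,0) = sin(η).
On η ∈ ℝ each mode satisfies (sin(nη))″ = -n² sin(nη), so exp(-n²σ) sin(nη) solves the heat equation; by superposition u(η,σ) = Σ c_n exp(-n²σ) sin(nη).
Reading off the coefficients: c_1=1, so u(η,σ) = exp(-σ)sin(η).
Substituting back η = s - t, σ = t: w(s,t) = u(s - t, t).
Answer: w(s, t) = exp(-t)sin(s - t)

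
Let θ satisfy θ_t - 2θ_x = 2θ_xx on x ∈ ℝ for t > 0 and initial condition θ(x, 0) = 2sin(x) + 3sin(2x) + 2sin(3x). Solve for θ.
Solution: Change to a moving frame: let η = x + 2t, σ = t and write θ(x,t) = u(η,σ).
By the chain rule θ_t = u_σ + 2u_η, θ_x = u_η, θ_xx = u_ηη.
Then θ_t - 2θ_x = u_σ: the advection term cancels and the PDE becomes the heat equation u_σ = 2u_ηη on η ∈ ℝ.
Initial data: u(η,0) = θ(η,0) = 2sin(η) + 3sin(2η) + 2sin(3η).
On η ∈ ℝ each mode satisfies (sin(nη))″ = -n² sin(nη), so exp(-2n²σ) sin(nη) solves the heat equation; by superposition u(η,σ) = Σ c_n exp(-2n²σ) sin(nη).
Reading off the coefficients: c_1=2, c_2=3, c_3=2, so u(η,σ) = 2exp(-2σ)sin(η) + 3exp(-8σ)sin(2η) + 2exp(-18σ)sin(3η).
Substituting back η = x + 2t, σ = t: θ(x,t) = u(x + 2t, t).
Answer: θ(x, t) = 2exp(-2t)sin(2t + x) + 3exp(-8t)sin(4t + 2x) + 2exp(-18t)sin(6t + 3x)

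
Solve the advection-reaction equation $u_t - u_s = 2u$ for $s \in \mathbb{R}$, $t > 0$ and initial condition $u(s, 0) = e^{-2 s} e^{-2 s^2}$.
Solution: Substitute $u = e^{-2s}w$, i.e. $w = e^{2s}u$.
By the product rule, $u_s = e^{-2s}(w_s - 2w)$, $u_t = e^{-2s}w_t$.
Substituting into the PDE and dividing by $e^{-2s}$: $w_t - (w_s - 2w) = 2w$.
The lower-order terms cancel, leaving the standard advection equation $w_t - w_s = 0$.
Initial data for $w$: $w(s,0) = e^{2s}u(s,0) = e^{-2 s^2}$.
Solve for $w$:
  By method of characteristics (waves move left with speed 1):
  Along characteristics $s + t =$ const, $w$ is constant, so $w(s,t) = f(s + t)$ with $f = w( \cdot , 0)$.
Hence $w(s,t) = e^{-2 (s + t)^2}$.
Transform back: $u(s,t) = e^{-2s}w(s,t)$.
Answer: $u(s, t) = e^{-2 s} e^{-2 (s + t)^2}$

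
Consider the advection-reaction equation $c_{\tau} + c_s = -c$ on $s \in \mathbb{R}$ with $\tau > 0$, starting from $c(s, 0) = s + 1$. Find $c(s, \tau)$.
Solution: Substitute $c = e^{-\tau}u$.
Then $c_{\tau} = e^{-\tau}(u_{\tau} - u)$, $c_s = e^{-\tau}u_s$; substituting and dividing by $e^{-\tau}$, the lower-order terms cancel: $u_{\tau} + u_s = 0$ (standard advection equation).
Data for $u$: $u(s,0) = c(s,0) = s + 1$.
By characteristics ($ds/d\tau = 1$), $u(s,\tau) = f(s - \tau)$ with $f = u( \cdot , 0)$.
So $u(s,\tau) = s - \tau + 1$, and $c(s,\tau) = e^{-\tau}u(s,\tau)$.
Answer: $c(s, \tau) = - \tau e^{-\tau} + s e^{-\tau} + e^{-\tau}$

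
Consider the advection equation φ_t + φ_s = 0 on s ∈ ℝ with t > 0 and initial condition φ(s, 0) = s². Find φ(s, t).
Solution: By characteristics (ds/dt = 1), φ(s,t) = f(s - t) with f = φ(·, 0).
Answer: φ(s, t) = s² - 2st + t²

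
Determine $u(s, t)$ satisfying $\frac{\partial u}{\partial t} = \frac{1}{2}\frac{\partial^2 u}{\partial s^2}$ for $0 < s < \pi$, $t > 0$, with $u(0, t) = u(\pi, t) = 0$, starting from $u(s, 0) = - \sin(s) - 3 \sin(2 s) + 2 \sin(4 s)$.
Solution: Using separation of variables $u = X(s)T(t)$:
Eigenfunctions: $\sin(ns)$, $n = 1, 2, 3, \ldots$
General solution: $u(s, t) = \sum c_n \sin(ns) e^{-n^2 t/2}$
Matching $u(s,0) = - \sin(s) - 3 \sin(2 s) + 2 \sin(4 s)$ term by term: $c_1=-1, c_2=-3, c_4=2$.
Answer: $u(s, t) = -3 e^{-2 t} \sin(2 s) + 2 e^{-8 t} \sin(4 s) -  e^{-t/2} \sin(s)$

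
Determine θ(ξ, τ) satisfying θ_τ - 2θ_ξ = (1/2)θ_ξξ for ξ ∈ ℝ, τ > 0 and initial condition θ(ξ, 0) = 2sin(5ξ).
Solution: Change to a moving frame: let η = ξ + 2τ, σ = τ and write θ(ξ,τ) = u(η,σ).
By the chain rule θ_τ = u_σ + 2u_η, θ_ξ = u_η, θ_ξξ = u_ηη.
Then θ_τ - 2θ_ξ = u_σ: the advection term cancels and the PDE becomes the heat equation u_σ = (1/2)u_ηη on η ∈ ℝ.
Initial data: u(η,0) = θ(η,0) = 2sin(5η).
On η ∈ ℝ each mode satisfies (sin(nη))″ = -n² sin(nη), so exp(-n²σ/2) sin(nη) solves the heat equation; by superposition u(η,σ) = Σ c_n exp(-n²σ/2) sin(nη).
Reading off the coefficients: c_5=2, so u(η,σ) = 2exp(-25σ/2)sin(5η).
Substituting back η = ξ + 2τ, σ = τ: θ(ξ,τ) = u(ξ + 2τ, τ).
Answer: θ(ξ, τ) = 2exp(-25τ/2)sin(5ξ + 10τ)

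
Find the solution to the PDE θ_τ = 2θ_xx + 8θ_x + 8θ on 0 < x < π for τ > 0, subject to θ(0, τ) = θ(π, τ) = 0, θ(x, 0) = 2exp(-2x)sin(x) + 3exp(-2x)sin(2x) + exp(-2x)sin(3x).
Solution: Substitute θ = exp(-2x)u.
Then θ_x = exp(-2x)(u_x - 2u), θ_xx = exp(-2x)(u_xx - 4u_x + 4u), θ_τ = exp(-2x)u_τ; substituting and dividing by exp(-2x), the lower-order terms cancel: u_τ = 2u_xx (standard heat equation).
Data for u: u(x,0) = exp(2x)θ(x,0) = 2sin(x) + 3sin(2x) + sin(3x). The boundary conditions carry over: u(0,τ) = u(π,τ) = 0.
Separating variables: u = Σ c_n exp(-2n²τ) sin(nx). From u(x,0) = 2sin(x) + 3sin(2x) + sin(3x): c_1=2, c_2=3, c_3=1.
So u(x,τ) = 2exp(-2τ)sin(x) + 3exp(-8τ)sin(2x) + exp(-18τ)sin(3x), and θ(x,τ) = exp(-2x)u(x,τ).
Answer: θ(x, τ) = 2exp(-2x)exp(-2τ)sin(x) + 3exp(-2x)exp(-8τ)sin(2x) + exp(-2x)exp(-18τ)sin(3x)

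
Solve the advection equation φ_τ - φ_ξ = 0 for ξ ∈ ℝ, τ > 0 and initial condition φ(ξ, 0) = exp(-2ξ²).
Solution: By characteristics (dξ/dτ = -1), φ(ξ,τ) = f(ξ + τ) with f = φ(·, 0).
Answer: φ(ξ, τ) = exp(-2(ξ + τ)²)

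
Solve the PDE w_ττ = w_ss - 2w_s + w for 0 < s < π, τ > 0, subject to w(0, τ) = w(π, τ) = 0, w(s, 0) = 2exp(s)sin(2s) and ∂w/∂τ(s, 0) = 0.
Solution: Substitute w = exp(s)u, i.e. u = exp(-s)w.
By the product rule, w_s = exp(s)(u_s + u), w_ss = exp(s)(u_ss + 2u_s + u), w_ττ = exp(s)u_ττ.
Substituting into the PDE and dividing by exp(s): u_ττ = (u_ss + 2u_s + u) - 2(u_s + u) + u.
The lower-order terms cancel, leaving the standard wave equation u_ττ = u_ss.
Initial data for u: u(s,0) = exp(-s)w(s,0) = 2sin(2s); u_τ(s,0) = exp(-s)w_τ(s,0) = 0. The boundary conditions carry over: u(0,τ) = u(π,τ) = 0.
Solve for u:
  Using separation of variables u = X(s)T(τ):
  Eigenfunctions: sin(ns), n = 1, 2, 3, ...
  General solution: u(s, τ) = Σ [A_n cos(n τ) + B_n sin(n τ)] sin(ns)
  From u(s,0) = 2sin(2s): A_2=2. From u_τ(s,0) = 0: all B_n = 0.
Hence u(s,τ) = 2sin(2s)cos(2τ).
Transform back: w(s,τ) = exp(s)u(s,τ).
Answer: w(s, τ) = 2exp(s)sin(2s)cos(2τ)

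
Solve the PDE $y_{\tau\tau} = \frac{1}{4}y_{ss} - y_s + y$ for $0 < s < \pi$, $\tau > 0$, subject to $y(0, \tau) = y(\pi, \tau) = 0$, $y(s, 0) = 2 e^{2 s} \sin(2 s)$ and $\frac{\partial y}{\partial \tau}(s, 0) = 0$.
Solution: Substitute $y = e^{2s}u$.
Then $y_s = e^{2s}(u_s + 2u)$, $y_{ss} = e^{2s}(u_{ss} + 4u_s + 4u)$, $y_{\tau\tau} = e^{2s}u_{\tau\tau}$; substituting and dividing by $e^{2s}$, the lower-order terms cancel: $u_{\tau\tau} = \frac{1}{4}u_{ss}$ (standard wave equation).
Data for $u$: $u(s,0) = e^{-2s}y(s,0) = 2 \sin(2 s)$; $u_{\tau}(s,0) = e^{-2s}y_{\tau}(s,0) = 0$. The boundary conditions carry over: $u(0,\tau) = u(\pi,\tau) = 0$.
Separating variables: $u = \sum [A_n \cos(\omega_n \tau) + B_n \sin(\omega_n \tau)] \sin(ns)$, $\omega_n = n/2$. From ICs: $A_2=2$.
So $u(s,\tau) = 2 \sin(2 s) \cos(\tau)$, and $y(s,\tau) = e^{2s}u(s,\tau)$.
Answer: $y(s, \tau) = 2 e^{2 s} \sin(2 s) \cos(\tau)$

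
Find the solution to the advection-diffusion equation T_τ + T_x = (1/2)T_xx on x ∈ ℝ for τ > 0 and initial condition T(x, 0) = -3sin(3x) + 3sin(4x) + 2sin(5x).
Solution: Moving frame: η = x - τ, σ = τ, T = u(η,σ), so T_τ = u_σ - u_η and T_xx = u_ηη.
Hence T_τ + T_x = u_σ and the PDE becomes the heat equation u_σ = (1/2)u_ηη on η ∈ ℝ.
Initial data: u(η,0) = T(η,0) = -3sin(3η) + 3sin(4η) + 2sin(5η). Each mode sin(nη) decays as exp(-n²σ/2) on ℝ, so u(η,σ) = Σ c_n exp(-n²σ/2) sin(nη) with c_3=-3, c_4=3, c_5=2: u(η,σ) = 3exp(-8σ)sin(4η) - 3exp(-9σ/2)sin(3η) + 2exp(-25σ/2)sin(5η).
Substituting back: T(x,τ) = u(x - τ, τ).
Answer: T(x, τ) = 3exp(-8τ)sin(4x - 4τ) - 3exp(-9τ/2)sin(3x - 3τ) + 2exp(-25τ/2)sin(5x - 5τ)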